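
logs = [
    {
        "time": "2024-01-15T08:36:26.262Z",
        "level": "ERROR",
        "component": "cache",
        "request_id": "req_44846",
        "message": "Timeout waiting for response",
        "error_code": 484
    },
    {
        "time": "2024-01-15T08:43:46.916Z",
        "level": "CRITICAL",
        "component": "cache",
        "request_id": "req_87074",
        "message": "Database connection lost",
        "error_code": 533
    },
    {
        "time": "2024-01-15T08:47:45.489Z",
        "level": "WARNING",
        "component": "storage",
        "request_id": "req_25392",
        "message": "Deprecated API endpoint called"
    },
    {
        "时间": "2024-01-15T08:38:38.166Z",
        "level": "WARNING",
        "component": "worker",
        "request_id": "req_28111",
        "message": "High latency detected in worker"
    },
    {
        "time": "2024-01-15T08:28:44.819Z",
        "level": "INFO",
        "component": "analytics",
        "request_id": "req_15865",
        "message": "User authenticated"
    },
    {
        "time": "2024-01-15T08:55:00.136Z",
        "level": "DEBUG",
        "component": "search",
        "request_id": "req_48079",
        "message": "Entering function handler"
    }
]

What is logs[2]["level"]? "WARNING"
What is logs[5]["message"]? "Entering function handler"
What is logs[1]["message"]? "Database connection lost"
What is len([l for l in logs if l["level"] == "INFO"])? 1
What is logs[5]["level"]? "DEBUG"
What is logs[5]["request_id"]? "req_48079"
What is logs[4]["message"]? "User authenticated"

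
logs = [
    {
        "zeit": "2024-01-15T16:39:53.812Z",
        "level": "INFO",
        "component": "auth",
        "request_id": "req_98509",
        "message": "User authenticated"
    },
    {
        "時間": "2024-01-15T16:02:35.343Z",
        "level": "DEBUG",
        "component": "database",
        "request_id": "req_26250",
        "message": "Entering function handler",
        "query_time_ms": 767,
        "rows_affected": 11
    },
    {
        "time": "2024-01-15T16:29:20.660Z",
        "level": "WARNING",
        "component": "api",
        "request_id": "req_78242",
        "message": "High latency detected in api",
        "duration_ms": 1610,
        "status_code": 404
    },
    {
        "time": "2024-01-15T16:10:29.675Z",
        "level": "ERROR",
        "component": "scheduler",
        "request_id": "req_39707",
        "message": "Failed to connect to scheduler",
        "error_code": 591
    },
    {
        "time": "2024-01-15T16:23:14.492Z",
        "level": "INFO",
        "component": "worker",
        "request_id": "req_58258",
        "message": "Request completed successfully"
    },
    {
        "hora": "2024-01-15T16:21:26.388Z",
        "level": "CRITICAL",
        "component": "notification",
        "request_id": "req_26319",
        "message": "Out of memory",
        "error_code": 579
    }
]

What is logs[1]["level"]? "DEBUG"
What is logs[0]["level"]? "INFO"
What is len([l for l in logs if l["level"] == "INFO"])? 2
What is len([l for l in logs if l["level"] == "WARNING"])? 1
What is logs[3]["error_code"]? 591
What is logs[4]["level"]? "INFO"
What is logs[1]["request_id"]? "req_26250"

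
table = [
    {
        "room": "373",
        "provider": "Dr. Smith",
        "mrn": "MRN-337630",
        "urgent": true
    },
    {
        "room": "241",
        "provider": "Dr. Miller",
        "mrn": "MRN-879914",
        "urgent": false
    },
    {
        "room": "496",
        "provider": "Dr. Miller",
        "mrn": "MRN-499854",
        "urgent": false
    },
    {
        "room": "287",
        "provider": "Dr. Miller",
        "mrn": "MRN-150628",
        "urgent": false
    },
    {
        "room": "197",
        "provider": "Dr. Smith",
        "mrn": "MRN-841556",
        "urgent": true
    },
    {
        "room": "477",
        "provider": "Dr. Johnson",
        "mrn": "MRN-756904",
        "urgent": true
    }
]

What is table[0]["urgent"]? True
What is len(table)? 6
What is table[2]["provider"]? "Dr. Miller"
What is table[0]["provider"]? "Dr. Smith"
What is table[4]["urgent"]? True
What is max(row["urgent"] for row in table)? True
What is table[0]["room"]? "373"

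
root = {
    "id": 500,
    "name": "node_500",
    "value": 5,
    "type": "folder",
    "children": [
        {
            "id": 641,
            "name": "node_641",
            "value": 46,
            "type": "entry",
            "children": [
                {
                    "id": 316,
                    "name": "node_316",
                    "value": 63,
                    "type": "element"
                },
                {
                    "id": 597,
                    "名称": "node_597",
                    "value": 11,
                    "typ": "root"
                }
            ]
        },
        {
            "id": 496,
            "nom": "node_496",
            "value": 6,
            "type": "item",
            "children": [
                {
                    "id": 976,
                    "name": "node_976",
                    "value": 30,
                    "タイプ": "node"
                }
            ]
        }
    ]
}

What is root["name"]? "node_500"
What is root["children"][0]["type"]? "entry"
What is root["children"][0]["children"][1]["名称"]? "node_597"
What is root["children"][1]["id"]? 496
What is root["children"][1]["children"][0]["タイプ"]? "node"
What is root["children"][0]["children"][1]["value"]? 11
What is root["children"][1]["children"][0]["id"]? 976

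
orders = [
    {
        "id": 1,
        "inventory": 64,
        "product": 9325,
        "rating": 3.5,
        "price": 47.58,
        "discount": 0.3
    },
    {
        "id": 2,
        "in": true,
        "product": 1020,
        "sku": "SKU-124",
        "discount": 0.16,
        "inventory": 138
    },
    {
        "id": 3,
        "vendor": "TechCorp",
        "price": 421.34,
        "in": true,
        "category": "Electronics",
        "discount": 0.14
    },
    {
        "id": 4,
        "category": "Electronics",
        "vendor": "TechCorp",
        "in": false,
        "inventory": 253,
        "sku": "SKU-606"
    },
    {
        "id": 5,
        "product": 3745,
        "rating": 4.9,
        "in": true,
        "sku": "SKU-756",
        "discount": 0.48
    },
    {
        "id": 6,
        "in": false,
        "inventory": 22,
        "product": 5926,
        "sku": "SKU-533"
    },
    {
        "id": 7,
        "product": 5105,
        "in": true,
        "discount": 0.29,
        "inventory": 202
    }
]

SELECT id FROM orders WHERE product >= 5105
[1, 6, 7]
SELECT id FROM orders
[1, 2, 3, 4, 5, 6, 7]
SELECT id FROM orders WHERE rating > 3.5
[5]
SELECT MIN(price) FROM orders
47.58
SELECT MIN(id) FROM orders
1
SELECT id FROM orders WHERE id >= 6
[6, 7]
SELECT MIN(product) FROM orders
1020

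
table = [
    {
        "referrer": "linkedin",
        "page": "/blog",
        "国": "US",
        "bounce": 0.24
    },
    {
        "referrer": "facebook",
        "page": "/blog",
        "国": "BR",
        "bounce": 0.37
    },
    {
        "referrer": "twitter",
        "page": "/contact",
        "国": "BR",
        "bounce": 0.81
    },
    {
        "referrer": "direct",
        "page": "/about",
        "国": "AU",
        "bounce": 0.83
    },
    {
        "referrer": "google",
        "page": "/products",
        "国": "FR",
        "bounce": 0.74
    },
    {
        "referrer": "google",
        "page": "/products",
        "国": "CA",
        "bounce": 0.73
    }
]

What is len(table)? 6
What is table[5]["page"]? "/products"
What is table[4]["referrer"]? "google"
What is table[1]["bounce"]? 0.37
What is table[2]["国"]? "BR"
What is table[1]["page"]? "/blog"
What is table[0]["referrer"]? "linkedin"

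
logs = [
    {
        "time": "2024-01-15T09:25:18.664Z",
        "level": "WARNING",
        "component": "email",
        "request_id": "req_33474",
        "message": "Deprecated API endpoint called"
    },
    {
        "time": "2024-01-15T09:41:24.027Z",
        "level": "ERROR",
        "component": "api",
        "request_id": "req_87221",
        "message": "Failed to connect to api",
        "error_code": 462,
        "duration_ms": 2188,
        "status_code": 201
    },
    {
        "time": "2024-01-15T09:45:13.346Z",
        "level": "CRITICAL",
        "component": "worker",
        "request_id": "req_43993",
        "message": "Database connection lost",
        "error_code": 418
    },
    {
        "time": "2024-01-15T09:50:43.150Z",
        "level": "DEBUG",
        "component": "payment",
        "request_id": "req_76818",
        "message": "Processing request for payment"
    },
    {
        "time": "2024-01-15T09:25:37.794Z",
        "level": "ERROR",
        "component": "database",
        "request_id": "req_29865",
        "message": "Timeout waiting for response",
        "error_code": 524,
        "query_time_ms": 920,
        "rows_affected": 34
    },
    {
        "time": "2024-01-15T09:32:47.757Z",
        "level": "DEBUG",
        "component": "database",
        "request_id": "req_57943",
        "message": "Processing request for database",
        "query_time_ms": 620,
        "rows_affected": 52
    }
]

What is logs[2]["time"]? "2024-01-15T09:45:13.346Z"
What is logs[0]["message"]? "Deprecated API endpoint called"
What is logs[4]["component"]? "database"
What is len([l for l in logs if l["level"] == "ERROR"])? 2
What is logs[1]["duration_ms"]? 2188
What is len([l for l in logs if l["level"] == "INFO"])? 0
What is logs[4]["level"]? "ERROR"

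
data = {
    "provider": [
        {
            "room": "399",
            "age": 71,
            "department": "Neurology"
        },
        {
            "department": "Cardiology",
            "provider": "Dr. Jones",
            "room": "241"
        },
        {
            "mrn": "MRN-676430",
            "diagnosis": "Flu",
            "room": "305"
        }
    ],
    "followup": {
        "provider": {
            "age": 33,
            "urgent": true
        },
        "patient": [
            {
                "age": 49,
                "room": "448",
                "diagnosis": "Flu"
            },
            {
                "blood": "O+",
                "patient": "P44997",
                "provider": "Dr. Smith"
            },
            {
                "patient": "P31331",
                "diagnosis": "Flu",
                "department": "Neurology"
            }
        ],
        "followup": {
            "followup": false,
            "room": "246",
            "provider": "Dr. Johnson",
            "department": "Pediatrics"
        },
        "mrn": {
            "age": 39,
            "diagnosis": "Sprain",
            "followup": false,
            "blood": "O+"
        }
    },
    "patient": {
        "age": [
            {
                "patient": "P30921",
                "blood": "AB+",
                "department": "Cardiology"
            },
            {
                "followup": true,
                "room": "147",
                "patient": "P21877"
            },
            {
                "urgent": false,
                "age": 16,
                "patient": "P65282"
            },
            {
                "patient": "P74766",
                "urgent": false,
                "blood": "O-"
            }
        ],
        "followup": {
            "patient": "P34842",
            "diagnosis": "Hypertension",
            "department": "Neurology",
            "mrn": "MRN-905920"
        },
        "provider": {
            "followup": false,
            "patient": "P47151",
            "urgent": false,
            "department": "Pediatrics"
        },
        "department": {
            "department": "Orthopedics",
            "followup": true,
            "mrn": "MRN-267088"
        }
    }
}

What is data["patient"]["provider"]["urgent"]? False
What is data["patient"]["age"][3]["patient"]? "P74766"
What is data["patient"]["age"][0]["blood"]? "AB+"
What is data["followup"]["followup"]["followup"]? False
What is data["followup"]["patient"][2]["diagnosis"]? "Flu"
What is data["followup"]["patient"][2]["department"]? "Neurology"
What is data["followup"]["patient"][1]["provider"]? "Dr. Smith"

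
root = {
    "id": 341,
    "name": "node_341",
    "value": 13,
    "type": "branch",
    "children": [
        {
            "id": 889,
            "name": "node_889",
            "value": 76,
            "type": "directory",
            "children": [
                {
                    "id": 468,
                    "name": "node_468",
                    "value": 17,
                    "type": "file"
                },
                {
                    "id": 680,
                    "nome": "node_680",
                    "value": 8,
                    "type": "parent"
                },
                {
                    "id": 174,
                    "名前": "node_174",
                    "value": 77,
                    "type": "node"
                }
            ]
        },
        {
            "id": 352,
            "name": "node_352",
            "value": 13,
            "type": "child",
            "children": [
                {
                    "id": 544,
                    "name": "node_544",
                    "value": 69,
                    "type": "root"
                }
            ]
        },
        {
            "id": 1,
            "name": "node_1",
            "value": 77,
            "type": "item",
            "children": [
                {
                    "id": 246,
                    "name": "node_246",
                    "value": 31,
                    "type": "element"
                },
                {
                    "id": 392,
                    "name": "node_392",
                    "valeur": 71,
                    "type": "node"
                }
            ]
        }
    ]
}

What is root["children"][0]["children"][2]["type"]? "node"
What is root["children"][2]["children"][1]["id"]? 392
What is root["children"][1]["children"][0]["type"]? "root"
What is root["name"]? "node_341"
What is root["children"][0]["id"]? 889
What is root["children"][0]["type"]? "directory"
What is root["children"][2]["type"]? "item"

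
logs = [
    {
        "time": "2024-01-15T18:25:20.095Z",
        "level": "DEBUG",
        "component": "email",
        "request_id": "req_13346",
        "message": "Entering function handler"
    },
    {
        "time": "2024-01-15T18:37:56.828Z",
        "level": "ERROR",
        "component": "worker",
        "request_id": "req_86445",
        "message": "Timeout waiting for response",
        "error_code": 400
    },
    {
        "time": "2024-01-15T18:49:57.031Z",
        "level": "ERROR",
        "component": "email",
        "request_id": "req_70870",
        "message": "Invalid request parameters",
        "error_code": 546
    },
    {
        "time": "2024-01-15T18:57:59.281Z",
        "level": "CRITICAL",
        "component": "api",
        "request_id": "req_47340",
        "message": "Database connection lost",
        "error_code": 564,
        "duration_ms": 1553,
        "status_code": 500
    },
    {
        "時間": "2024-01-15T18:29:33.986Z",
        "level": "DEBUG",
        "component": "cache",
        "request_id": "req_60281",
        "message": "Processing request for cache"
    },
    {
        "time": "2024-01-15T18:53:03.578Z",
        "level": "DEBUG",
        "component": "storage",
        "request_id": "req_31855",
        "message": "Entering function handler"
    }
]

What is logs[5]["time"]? "2024-01-15T18:53:03.578Z"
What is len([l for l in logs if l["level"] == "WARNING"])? 0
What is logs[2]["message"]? "Invalid request parameters"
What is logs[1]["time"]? "2024-01-15T18:37:56.828Z"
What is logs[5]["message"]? "Entering function handler"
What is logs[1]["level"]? "ERROR"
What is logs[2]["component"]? "email"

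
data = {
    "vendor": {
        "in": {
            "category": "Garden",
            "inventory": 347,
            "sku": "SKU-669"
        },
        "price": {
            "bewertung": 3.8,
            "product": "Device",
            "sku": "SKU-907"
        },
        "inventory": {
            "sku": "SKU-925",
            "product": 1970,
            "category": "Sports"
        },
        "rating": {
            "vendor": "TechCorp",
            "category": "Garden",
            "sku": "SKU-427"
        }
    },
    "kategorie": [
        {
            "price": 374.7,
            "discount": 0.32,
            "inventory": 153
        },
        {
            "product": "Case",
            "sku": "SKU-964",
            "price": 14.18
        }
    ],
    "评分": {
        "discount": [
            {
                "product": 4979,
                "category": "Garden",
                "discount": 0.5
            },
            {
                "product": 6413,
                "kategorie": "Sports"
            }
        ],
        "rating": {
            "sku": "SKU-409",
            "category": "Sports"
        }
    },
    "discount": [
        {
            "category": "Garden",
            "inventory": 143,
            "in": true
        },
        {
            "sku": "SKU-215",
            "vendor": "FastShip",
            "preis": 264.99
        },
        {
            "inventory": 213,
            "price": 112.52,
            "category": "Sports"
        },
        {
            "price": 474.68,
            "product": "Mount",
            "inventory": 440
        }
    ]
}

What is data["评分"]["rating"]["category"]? "Sports"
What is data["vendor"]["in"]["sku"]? "SKU-669"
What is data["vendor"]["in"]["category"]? "Garden"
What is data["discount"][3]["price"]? 474.68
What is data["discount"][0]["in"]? True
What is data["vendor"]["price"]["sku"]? "SKU-907"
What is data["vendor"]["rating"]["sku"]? "SKU-427"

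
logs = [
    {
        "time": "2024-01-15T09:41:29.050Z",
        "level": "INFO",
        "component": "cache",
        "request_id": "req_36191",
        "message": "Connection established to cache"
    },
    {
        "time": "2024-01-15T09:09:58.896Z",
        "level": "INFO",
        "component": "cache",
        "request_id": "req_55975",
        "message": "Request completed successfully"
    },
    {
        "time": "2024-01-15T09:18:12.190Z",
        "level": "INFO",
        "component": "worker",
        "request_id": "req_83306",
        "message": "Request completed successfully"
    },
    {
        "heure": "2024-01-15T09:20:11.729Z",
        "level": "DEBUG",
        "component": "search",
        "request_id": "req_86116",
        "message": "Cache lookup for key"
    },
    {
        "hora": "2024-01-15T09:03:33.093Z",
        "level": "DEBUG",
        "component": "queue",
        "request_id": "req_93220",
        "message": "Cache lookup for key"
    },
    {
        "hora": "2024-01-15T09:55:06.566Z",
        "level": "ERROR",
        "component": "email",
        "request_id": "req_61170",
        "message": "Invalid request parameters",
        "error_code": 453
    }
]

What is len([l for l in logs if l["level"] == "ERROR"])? 1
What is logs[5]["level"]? "ERROR"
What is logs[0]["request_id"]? "req_36191"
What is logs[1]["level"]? "INFO"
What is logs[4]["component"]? "queue"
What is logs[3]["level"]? "DEBUG"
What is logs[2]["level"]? "INFO"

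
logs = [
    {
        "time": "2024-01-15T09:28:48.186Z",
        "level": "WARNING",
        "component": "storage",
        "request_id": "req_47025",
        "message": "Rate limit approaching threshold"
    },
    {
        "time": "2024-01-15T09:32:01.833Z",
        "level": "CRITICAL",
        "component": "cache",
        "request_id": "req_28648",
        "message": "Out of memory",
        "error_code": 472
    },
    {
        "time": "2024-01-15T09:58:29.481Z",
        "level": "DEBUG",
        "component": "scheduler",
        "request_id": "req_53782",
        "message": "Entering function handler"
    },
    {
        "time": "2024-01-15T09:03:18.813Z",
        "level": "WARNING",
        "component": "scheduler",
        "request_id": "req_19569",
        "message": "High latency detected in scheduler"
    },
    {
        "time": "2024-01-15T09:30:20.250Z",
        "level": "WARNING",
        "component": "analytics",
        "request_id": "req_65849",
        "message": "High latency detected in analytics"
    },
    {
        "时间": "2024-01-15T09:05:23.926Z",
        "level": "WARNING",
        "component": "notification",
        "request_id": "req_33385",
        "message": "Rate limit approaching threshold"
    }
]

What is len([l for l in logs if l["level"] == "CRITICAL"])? 1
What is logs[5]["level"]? "WARNING"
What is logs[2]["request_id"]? "req_53782"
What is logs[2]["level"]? "DEBUG"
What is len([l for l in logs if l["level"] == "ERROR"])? 0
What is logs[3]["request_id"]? "req_19569"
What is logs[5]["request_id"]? "req_33385"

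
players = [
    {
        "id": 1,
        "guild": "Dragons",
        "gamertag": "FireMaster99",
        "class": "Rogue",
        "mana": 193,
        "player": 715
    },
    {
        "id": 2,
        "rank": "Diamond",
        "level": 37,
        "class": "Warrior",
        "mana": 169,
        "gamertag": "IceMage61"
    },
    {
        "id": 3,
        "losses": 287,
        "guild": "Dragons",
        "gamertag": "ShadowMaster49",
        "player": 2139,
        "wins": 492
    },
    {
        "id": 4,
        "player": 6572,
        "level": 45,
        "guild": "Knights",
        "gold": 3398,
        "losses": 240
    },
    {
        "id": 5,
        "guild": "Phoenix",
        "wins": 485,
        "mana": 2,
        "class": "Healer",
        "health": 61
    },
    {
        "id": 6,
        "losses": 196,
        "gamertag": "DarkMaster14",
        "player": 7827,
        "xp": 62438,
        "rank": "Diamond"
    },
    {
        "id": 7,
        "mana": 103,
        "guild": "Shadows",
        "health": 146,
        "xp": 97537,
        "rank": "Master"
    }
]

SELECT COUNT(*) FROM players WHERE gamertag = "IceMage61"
1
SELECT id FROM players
[1, 2, 3, 4, 5, 6, 7]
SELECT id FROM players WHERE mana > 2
[1, 2, 7]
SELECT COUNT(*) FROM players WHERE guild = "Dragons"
2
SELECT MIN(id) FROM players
1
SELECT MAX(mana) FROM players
193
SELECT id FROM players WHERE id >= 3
[3, 4, 5, 6, 7]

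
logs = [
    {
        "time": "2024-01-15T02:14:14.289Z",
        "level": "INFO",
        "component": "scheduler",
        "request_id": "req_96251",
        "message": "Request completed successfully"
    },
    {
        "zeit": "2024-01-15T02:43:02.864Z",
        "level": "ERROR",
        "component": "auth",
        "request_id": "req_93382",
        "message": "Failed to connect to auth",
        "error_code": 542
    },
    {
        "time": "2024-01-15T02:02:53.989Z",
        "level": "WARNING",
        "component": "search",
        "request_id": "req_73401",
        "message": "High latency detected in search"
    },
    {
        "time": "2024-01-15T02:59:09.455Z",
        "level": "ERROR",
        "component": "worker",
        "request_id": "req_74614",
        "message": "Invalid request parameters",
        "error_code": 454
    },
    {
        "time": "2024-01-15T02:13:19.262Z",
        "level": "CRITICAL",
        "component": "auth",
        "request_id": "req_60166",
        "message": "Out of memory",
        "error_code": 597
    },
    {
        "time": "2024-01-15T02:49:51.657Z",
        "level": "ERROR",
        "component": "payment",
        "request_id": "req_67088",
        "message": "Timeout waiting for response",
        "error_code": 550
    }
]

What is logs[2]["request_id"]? "req_73401"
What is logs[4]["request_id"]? "req_60166"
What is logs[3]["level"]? "ERROR"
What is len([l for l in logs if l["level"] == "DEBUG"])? 0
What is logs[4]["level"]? "CRITICAL"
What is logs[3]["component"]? "worker"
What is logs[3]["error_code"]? 454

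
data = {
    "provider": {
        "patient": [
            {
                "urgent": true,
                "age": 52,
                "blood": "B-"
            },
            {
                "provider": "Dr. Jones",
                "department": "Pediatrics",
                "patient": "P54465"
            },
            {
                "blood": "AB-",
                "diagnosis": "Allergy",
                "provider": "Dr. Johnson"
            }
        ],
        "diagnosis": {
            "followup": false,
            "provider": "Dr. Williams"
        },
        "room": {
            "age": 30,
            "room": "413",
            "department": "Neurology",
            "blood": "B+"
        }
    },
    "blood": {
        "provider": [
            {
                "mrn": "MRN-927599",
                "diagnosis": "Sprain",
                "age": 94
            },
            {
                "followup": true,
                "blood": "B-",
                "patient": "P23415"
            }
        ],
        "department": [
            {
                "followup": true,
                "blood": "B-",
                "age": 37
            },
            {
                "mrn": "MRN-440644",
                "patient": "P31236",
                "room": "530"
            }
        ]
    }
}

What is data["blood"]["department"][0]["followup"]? True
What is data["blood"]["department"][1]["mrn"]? "MRN-440644"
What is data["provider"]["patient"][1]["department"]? "Pediatrics"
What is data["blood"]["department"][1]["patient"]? "P31236"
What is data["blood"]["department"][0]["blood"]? "B-"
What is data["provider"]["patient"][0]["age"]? 52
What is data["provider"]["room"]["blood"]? "B+"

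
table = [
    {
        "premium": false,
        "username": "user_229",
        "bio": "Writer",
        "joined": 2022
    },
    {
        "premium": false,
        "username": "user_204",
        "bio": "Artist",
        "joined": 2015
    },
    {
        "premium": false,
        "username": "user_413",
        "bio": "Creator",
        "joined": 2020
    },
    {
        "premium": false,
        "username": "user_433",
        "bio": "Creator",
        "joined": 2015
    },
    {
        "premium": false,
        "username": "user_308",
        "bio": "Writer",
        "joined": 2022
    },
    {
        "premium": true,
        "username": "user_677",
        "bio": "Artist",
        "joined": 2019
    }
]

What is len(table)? 6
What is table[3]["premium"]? False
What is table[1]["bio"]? "Artist"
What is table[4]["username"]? "user_308"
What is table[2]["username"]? "user_413"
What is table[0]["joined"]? 2022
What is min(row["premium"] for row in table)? False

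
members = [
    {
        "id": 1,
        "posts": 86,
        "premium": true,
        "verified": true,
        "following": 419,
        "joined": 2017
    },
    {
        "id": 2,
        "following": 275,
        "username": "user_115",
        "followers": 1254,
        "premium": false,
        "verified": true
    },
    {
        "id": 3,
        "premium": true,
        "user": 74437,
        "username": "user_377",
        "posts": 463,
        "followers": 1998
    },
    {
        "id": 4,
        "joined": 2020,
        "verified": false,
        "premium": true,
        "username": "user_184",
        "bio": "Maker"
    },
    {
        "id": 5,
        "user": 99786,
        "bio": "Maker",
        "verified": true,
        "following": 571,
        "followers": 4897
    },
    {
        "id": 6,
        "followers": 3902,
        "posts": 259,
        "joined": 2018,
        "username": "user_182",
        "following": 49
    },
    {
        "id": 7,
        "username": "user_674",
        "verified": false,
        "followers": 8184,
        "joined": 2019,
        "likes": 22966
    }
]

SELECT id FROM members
[1, 2, 3, 4, 5, 6, 7]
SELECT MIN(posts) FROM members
86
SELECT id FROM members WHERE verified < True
[4, 7]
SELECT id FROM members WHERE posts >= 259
[3, 6]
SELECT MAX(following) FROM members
571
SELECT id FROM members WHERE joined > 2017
[4, 6, 7]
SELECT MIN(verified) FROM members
False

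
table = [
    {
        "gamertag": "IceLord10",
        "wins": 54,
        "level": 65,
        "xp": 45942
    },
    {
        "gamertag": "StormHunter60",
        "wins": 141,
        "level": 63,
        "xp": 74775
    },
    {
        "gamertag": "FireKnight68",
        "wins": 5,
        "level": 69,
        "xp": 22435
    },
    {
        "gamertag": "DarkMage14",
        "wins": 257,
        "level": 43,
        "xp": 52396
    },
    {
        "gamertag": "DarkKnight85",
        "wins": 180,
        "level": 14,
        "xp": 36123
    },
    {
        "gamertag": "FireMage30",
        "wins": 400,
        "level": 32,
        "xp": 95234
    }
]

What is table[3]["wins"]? 257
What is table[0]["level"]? 65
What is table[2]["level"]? 69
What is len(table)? 6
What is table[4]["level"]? 14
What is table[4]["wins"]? 180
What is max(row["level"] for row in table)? 69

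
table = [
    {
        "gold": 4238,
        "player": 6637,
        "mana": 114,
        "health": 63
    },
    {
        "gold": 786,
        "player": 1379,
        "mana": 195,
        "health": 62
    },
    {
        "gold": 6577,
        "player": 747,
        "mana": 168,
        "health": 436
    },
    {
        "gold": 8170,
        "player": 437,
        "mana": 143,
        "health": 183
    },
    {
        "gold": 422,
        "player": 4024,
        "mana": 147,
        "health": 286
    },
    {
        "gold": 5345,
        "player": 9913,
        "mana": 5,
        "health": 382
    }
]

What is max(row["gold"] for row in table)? 8170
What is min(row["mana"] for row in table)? 5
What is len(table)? 6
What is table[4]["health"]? 286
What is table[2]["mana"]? 168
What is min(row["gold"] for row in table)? 422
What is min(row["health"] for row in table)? 62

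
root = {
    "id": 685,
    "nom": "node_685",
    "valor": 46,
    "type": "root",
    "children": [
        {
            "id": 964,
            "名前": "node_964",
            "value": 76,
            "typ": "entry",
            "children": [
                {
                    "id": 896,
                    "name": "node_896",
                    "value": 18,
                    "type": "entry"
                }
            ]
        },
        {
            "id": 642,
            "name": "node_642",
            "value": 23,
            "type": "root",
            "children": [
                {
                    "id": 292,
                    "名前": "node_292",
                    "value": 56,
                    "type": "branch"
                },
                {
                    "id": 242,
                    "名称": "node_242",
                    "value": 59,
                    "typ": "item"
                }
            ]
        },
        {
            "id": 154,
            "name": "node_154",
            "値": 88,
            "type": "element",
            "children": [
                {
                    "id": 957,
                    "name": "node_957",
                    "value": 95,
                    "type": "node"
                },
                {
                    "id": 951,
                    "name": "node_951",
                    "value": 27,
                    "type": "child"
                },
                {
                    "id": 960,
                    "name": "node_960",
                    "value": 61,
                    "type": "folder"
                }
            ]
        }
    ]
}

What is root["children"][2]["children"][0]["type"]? "node"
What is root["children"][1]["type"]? "root"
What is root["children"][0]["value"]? 76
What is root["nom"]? "node_685"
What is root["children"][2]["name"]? "node_154"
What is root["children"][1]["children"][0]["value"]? 56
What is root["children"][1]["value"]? 23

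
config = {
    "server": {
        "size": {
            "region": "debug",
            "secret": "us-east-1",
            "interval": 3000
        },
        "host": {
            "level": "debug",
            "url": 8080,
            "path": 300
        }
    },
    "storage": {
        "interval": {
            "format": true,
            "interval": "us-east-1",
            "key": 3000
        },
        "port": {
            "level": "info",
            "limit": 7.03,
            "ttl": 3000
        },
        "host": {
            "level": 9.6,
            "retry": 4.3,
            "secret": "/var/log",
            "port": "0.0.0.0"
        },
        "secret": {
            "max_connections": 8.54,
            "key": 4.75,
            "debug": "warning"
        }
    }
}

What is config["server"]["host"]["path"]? 300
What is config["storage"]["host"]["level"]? 9.6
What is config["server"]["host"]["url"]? 8080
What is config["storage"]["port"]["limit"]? 7.03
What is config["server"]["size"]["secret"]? "us-east-1"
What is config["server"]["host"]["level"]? "debug"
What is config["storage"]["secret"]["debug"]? "warning"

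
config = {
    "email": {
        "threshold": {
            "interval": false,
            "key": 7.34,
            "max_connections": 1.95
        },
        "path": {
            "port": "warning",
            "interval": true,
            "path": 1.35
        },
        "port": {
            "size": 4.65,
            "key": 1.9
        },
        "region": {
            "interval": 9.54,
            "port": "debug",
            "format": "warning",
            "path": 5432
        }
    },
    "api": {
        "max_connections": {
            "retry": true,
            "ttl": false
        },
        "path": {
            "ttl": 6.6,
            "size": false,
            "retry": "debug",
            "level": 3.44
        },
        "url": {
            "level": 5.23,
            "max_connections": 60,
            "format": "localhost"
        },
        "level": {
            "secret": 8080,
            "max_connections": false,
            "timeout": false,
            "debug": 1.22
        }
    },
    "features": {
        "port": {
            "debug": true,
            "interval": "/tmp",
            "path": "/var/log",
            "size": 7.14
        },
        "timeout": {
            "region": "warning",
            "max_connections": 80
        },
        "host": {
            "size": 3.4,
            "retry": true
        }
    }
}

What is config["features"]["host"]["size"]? 3.4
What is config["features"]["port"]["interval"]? "/tmp"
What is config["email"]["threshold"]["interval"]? False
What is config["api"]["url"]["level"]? 5.23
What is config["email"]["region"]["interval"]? 9.54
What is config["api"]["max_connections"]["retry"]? True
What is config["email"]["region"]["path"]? 5432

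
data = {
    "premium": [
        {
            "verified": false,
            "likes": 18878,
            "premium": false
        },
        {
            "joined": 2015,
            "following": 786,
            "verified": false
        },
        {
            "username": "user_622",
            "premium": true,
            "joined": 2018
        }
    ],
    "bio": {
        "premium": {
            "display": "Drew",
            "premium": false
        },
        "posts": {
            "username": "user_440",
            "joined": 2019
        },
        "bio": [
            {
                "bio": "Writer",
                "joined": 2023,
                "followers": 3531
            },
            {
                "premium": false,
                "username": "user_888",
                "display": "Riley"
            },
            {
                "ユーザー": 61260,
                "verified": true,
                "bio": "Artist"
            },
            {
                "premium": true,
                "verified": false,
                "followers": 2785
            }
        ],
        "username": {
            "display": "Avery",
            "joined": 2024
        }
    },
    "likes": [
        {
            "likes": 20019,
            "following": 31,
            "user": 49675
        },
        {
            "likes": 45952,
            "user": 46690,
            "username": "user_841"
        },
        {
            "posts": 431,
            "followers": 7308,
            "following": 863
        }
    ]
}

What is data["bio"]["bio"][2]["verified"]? True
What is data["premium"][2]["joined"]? 2018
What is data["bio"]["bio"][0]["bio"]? "Writer"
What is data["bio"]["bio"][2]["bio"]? "Artist"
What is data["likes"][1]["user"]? 46690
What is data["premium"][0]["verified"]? False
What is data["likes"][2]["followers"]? 7308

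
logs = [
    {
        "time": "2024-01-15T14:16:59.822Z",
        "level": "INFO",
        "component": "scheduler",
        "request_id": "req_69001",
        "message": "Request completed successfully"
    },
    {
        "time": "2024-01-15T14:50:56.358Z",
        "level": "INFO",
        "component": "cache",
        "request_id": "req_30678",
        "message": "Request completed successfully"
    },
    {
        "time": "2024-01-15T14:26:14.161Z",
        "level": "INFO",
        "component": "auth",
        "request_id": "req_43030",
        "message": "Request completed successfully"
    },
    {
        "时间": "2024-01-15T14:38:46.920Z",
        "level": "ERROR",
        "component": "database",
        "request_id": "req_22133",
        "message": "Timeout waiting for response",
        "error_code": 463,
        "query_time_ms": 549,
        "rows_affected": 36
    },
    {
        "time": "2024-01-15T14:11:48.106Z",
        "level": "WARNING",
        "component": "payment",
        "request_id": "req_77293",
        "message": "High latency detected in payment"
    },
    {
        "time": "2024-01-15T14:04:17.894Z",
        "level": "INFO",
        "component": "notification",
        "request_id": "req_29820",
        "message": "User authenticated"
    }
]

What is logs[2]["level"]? "INFO"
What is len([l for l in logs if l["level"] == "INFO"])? 4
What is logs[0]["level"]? "INFO"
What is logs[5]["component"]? "notification"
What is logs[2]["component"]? "auth"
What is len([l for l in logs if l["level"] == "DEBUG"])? 0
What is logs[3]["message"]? "Timeout waiting for response"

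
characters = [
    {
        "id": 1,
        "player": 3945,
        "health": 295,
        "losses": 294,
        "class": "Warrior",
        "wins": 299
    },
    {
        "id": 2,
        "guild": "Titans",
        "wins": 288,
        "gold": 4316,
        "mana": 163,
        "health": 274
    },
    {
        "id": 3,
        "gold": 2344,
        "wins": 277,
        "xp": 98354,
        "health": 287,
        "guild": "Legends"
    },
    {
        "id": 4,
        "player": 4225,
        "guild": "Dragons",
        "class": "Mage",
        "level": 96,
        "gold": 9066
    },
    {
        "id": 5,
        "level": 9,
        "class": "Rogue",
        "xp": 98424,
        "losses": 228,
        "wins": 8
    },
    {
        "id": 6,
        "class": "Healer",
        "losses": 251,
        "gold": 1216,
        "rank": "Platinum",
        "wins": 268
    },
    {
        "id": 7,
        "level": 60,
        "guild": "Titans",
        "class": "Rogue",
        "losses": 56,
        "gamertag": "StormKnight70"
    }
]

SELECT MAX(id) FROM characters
7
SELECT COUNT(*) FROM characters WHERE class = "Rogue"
2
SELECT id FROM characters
[1, 2, 3, 4, 5, 6, 7]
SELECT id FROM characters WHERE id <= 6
[1, 2, 3, 4, 5, 6]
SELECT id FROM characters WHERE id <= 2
[1, 2]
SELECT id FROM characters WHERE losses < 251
[5, 7]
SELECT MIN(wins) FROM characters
8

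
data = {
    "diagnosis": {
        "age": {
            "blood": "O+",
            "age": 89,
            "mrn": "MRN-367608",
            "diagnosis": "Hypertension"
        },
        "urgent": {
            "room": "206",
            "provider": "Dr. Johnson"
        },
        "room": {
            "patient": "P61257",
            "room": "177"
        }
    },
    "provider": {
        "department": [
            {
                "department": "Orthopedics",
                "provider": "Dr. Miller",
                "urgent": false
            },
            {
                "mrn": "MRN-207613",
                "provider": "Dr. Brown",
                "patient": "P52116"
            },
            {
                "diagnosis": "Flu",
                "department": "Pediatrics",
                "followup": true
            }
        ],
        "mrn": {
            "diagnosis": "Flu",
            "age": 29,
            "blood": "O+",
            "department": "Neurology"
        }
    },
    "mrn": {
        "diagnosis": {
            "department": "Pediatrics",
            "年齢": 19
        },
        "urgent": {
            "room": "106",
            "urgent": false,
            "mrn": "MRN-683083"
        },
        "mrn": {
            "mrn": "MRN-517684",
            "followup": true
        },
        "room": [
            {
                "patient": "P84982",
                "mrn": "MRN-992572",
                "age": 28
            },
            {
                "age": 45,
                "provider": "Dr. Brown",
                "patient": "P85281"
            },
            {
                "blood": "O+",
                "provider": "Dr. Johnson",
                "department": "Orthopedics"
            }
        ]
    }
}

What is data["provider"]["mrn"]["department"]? "Neurology"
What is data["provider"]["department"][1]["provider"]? "Dr. Brown"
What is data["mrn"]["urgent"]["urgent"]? False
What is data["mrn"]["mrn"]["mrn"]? "MRN-517684"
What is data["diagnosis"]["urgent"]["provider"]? "Dr. Johnson"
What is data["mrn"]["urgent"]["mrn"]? "MRN-683083"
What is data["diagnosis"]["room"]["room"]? "177"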